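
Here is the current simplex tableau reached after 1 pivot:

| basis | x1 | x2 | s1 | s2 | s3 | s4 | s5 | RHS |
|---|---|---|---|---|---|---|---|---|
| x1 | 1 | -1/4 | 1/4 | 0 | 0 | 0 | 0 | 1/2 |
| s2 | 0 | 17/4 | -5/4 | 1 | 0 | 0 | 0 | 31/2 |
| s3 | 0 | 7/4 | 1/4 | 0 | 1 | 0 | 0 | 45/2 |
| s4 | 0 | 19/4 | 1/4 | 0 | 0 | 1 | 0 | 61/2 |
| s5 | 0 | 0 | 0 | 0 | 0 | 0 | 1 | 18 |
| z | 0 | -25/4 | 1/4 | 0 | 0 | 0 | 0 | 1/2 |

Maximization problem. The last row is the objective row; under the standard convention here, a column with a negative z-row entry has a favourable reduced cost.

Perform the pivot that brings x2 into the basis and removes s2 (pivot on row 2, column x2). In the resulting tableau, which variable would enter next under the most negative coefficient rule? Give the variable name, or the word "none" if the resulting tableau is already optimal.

s1

Pivot element 17/4. New z-row = old z-row − (-25/4)·(row 2/(17/4)).
Updated z-row coefficients: x1: 0, x2: 0, s1: -27/17, s2: 25/17, s3: 0, s4: 0, s5: 0.
The most negative is -27/17 in column s1, so s1 would enter next.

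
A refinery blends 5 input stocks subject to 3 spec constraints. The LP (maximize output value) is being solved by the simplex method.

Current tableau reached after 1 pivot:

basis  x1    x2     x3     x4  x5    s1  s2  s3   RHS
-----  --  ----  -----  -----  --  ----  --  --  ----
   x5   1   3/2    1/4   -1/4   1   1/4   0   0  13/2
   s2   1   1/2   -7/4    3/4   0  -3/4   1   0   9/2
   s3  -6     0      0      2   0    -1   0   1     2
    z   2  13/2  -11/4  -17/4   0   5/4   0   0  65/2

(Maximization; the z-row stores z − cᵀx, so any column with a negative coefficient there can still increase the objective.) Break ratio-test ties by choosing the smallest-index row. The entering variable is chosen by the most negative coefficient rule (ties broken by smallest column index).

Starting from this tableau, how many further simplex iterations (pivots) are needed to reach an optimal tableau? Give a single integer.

3

pivot: x4 in, s3 out → z = 147/4
pivot: x1 in, s2 out → z = 639/13
pivot: x3 in, x5 out → z = 963/5
No improving column remains; optimal.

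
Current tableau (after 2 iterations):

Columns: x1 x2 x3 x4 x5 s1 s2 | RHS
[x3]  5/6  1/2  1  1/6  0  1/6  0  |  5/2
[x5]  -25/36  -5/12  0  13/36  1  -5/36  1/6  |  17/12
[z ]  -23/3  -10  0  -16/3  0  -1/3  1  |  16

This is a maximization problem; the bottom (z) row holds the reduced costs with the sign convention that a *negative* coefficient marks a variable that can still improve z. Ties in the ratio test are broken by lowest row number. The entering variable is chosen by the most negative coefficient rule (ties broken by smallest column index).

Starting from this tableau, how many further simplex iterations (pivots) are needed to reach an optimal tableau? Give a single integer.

pivot: x2 in, x3 out → z = 66
pivot: x4 in, x5 out → z = 80
No improving column remains; optimal.

2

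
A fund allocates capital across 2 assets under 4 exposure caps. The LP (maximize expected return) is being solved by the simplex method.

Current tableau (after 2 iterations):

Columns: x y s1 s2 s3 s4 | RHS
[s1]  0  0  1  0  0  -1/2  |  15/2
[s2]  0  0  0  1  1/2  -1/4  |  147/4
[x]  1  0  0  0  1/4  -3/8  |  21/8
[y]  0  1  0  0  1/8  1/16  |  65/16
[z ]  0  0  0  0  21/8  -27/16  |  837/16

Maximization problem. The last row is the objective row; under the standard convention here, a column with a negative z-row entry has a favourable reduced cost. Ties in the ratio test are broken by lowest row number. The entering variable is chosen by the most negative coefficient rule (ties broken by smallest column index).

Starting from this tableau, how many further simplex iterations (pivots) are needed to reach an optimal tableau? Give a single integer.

pivot: s4 in, y out → z = 162
No improving column remains; optimal.

1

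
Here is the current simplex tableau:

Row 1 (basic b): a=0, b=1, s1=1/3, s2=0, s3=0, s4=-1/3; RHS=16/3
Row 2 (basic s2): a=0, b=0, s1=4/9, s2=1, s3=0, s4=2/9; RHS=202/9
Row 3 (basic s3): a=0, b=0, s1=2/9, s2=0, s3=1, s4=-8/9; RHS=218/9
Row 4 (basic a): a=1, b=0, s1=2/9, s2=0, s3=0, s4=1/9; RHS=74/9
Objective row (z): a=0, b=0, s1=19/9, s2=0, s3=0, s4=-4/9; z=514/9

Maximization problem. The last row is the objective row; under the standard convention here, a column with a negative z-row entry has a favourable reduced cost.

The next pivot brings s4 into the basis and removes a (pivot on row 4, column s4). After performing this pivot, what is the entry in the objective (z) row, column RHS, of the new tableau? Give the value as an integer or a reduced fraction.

Pivot element is row 4, column s4: 1/9.
Normalize row 4: new (row 4, RHS) = (74/9)/(1/9) = 74.
z-row ← z-row − (-4/9)·(new row 4): 514/9 − (-4/9)·74 = 90.

90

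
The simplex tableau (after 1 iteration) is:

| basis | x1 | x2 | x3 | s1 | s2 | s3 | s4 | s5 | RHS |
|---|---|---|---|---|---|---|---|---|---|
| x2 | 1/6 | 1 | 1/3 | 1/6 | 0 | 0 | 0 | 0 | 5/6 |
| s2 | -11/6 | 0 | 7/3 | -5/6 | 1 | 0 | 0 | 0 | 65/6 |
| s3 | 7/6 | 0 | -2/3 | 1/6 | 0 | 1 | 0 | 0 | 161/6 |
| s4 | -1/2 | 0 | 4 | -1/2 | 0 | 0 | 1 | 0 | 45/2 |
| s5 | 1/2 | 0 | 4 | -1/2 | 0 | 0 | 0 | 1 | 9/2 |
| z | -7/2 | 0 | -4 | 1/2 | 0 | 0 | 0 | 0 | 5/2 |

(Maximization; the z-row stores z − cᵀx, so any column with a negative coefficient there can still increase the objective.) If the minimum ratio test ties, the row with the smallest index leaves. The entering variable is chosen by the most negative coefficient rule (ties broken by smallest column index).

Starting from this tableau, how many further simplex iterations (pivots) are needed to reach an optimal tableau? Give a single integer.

pivot: x3 in, s5 out → z = 7
pivot: x1 in, x2 out → z = 18
pivot: s5 in, x3 out → z = 20
No improving column remains; optimal.

3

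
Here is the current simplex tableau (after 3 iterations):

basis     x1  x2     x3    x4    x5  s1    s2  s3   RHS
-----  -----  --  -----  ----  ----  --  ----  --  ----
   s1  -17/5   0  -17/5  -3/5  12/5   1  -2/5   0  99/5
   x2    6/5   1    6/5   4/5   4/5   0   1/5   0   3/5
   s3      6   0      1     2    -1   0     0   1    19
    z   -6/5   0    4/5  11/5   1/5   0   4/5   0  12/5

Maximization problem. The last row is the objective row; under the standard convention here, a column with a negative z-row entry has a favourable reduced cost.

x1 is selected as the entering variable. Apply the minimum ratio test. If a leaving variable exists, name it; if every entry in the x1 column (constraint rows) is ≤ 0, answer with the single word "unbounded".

Ratios: row 1 (s1): entry -17/5 ≤ 0, skip; row 2 (x2): (3/5)/(6/5) = 1/2; row 3 (s3): 19/6 = 19/6.
Minimum ratio is in the x2 row, so x2 leaves.

x2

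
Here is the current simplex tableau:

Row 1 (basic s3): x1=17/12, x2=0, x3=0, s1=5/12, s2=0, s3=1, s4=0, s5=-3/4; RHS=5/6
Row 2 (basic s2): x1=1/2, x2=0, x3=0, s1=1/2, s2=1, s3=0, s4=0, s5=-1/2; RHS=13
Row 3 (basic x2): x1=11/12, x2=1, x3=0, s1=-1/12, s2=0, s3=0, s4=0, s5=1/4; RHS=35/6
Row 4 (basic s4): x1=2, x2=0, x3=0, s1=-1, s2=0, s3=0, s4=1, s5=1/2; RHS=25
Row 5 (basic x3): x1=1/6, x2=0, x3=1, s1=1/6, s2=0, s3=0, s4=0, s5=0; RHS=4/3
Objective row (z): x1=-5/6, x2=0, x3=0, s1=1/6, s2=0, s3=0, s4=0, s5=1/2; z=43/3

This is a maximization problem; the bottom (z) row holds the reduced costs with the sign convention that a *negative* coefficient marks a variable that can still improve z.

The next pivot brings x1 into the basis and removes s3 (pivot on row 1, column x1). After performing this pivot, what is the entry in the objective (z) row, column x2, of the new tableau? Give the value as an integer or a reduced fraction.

0

Pivot element is row 1, column x1: 17/12.
Normalize row 1: new (row 1, x2) = 0/(17/12) = 0.
z-row ← z-row − (-5/6)·(new row 1): 0 − (-5/6)·0 = 0.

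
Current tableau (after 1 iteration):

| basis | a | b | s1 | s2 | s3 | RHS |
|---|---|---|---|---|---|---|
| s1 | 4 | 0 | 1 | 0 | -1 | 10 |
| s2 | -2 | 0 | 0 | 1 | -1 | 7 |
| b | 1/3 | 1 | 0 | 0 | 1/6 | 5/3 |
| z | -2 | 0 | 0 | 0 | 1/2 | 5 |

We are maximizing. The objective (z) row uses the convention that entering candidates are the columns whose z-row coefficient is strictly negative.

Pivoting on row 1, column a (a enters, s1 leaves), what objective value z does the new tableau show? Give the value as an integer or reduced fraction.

10

Minimum ratio for a: 10/4 = 5/2.
z changes by −(z-row coeff of a)·ratio = −(-2)·(5/2) = 5.
New z = 5 + 5 = 10.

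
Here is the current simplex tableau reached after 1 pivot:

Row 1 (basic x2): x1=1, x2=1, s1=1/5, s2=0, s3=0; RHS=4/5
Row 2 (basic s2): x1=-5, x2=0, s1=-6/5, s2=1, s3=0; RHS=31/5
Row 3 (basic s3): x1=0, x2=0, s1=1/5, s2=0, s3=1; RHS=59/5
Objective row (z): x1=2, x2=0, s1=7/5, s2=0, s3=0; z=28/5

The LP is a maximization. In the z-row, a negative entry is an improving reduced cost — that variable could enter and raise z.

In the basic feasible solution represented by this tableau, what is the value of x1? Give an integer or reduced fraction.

x1 is nonbasic (not in the basis column), so its value in the current BFS is 0.

0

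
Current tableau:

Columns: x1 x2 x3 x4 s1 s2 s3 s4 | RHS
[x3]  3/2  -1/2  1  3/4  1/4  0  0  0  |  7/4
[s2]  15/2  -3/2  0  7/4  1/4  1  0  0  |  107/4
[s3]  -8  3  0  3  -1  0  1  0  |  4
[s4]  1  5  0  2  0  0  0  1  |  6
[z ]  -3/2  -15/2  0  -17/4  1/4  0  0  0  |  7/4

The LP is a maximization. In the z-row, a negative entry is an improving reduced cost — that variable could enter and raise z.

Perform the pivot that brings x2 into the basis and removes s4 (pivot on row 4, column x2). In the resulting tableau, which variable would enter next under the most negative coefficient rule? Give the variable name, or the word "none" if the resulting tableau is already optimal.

x4

Pivot element 5. New z-row = old z-row − (-15/2)·(row 4/5).
Updated z-row coefficients: x1: 0, x2: 0, x3: 0, x4: -5/4, s1: 1/4, s2: 0, s3: 0, s4: 3/2.
The most negative is -5/4 in column x4, so x4 would enter next.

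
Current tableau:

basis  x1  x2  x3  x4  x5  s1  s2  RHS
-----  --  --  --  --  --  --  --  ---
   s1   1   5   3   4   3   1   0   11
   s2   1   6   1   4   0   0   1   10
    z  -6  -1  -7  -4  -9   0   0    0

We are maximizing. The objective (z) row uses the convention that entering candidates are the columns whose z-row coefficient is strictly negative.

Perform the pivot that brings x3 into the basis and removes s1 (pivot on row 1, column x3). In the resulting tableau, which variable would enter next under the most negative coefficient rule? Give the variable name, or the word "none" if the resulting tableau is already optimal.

x1

Pivot element 3. New z-row = old z-row − (-7)·(row 1/3).
Updated z-row coefficients: x1: -11/3, x2: 32/3, x3: 0, x4: 16/3, x5: -2, s1: 7/3, s2: 0.
The most negative is -11/3 in column x1, so x1 would enter next.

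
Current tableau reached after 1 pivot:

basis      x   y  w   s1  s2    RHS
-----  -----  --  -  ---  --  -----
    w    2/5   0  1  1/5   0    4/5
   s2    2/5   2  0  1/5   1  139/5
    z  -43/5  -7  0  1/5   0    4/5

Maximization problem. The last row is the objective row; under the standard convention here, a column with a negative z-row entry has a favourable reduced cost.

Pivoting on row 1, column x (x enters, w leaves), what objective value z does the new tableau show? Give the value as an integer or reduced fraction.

18

Minimum ratio for x: (4/5)/(2/5) = 2.
z changes by −(z-row coeff of x)·ratio = −(-43/5)·2 = 86/5.
New z = 4/5 + (86/5) = 18.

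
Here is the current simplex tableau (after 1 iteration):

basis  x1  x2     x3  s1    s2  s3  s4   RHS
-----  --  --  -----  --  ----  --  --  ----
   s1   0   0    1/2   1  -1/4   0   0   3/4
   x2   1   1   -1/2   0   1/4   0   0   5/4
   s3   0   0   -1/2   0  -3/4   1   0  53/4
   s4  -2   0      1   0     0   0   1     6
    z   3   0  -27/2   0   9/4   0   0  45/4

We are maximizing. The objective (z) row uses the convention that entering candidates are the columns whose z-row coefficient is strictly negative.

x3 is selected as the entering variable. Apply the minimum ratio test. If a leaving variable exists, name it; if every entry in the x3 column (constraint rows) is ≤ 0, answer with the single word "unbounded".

s1

Ratios: row 1 (s1): (3/4)/(1/2) = 3/2; row 2 (x2): entry -1/2 ≤ 0, skip; row 3 (s3): entry -1/2 ≤ 0, skip; row 4 (s4): 6/1 = 6.
Minimum ratio is in the s1 row, so s1 leaves.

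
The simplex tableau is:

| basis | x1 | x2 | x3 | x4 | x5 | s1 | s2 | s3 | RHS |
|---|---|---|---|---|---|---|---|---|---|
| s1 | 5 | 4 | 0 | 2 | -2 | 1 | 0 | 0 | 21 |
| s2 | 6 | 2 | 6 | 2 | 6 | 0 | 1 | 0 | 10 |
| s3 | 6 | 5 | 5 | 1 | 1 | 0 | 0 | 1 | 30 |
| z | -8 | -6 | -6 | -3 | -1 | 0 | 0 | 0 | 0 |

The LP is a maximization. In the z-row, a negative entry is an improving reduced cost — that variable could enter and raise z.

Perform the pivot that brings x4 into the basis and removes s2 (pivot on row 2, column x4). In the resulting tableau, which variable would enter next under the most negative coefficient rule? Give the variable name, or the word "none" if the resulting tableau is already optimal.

x2

Pivot element 2. New z-row = old z-row − (-3)·(row 2/2).
Updated z-row coefficients: x1: 1, x2: -3, x3: 3, x4: 0, x5: 8, s1: 0, s2: 3/2, s3: 0.
The most negative is -3 in column x2, so x2 would enter next.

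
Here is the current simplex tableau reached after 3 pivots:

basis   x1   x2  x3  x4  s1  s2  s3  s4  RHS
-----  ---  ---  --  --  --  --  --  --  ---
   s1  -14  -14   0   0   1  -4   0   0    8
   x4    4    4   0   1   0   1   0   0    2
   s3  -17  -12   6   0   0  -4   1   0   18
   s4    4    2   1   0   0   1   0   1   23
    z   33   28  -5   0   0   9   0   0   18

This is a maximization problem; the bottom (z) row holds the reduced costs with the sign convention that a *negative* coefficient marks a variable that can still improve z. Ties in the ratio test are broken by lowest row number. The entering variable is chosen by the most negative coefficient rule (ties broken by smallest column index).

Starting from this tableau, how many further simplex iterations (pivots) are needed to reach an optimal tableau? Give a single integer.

pivot: x3 in, s3 out → z = 33
No improving column remains; optimal.

1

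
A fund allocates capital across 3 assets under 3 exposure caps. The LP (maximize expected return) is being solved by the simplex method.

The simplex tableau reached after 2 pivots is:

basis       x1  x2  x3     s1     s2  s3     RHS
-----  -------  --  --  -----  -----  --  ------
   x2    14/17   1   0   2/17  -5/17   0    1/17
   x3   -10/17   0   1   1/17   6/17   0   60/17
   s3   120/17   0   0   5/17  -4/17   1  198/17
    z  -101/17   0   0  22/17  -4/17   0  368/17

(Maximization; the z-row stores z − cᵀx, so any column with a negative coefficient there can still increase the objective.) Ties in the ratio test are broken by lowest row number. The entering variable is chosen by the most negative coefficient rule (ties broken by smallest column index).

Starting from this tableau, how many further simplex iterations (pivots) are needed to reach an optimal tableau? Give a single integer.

3

pivot: x1 in, x2 out → z = 309/14
pivot: s2 in, s3 out → z = 537/16
pivot: x2 in, x3 out → z = 373/10
No improving column remains; optimal.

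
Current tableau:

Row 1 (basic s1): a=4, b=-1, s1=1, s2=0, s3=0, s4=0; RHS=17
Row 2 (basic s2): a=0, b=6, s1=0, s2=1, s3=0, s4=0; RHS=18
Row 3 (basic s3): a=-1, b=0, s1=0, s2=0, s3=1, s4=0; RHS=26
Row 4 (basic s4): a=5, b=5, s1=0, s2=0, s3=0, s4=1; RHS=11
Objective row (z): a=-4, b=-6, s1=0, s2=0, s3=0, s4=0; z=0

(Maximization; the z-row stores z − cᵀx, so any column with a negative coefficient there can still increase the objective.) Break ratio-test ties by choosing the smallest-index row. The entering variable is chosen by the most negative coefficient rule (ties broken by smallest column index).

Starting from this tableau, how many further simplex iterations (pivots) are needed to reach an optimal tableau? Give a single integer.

pivot: b in, s4 out → z = 66/5
No improving column remains; optimal.

1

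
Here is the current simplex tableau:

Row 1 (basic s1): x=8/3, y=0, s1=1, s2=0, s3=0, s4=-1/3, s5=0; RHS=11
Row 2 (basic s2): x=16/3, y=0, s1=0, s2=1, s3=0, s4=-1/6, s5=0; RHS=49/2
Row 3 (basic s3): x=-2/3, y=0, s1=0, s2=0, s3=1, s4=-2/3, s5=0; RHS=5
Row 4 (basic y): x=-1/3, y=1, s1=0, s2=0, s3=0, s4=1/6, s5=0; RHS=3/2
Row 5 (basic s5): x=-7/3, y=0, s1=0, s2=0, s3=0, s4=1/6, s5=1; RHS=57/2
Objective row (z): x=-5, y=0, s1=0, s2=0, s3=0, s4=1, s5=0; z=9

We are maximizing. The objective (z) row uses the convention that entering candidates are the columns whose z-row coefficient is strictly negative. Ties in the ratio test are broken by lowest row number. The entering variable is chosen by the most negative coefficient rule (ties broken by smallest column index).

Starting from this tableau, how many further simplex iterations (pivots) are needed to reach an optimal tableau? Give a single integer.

pivot: x in, s1 out → z = 237/8
No improving column remains; optimal.

1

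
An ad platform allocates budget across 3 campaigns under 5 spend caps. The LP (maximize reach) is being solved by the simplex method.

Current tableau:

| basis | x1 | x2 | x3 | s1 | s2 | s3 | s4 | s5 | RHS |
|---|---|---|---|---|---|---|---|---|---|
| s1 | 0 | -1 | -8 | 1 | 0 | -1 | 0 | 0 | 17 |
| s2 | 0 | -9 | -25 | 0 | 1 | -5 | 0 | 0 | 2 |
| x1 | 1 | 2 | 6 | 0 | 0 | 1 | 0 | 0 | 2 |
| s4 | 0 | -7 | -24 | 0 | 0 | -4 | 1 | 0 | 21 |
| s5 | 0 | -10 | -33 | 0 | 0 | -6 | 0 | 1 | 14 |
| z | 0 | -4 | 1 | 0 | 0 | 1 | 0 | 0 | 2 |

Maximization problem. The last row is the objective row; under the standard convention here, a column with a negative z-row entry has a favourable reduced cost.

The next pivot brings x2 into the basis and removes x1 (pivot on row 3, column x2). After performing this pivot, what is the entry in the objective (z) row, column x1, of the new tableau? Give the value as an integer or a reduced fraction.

Pivot element is row 3, column x2: 2.
Normalize row 3: new (row 3, x1) = 1/2 = 1/2.
z-row ← z-row − (-4)·(new row 3): 0 − (-4)·(1/2) = 2.

2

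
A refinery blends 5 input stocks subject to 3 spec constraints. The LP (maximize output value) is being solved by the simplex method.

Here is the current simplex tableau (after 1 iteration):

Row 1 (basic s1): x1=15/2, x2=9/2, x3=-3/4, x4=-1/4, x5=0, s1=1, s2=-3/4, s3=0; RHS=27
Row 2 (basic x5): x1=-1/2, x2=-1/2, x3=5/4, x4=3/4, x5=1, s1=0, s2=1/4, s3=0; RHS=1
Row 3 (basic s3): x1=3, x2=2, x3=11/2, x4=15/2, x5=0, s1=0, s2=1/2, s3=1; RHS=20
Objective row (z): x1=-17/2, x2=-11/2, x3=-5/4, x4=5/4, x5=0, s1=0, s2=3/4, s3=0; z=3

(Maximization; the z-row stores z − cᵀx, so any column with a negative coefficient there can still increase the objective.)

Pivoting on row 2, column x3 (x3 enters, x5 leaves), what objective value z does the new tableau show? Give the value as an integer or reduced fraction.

Minimum ratio for x3: 1/(5/4) = 4/5.
z changes by −(z-row coeff of x3)·ratio = −(-5/4)·(4/5) = 1.
New z = 3 + 1 = 4.

4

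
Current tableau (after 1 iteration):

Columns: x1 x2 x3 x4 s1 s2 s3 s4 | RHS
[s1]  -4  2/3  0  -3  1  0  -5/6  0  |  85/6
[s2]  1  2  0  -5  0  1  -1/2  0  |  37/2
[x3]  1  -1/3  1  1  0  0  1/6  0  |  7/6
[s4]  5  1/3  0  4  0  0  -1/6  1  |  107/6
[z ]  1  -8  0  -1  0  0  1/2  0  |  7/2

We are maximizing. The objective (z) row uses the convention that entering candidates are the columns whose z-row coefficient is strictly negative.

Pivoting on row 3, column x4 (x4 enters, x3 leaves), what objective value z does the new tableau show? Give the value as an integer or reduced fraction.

14/3

Minimum ratio for x4: (7/6)/1 = 7/6.
z changes by −(z-row coeff of x4)·ratio = −(-1)·(7/6) = 7/6.
New z = 7/2 + (7/6) = 14/3.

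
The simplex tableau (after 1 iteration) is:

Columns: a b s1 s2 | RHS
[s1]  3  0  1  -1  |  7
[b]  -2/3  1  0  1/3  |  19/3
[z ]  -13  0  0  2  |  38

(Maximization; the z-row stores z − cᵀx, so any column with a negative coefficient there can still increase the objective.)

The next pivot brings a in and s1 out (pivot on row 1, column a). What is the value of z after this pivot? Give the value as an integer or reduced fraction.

205/3

Minimum ratio for a: 7/3 = 7/3.
z changes by −(z-row coeff of a)·ratio = −(-13)·(7/3) = 91/3.
New z = 38 + (91/3) = 205/3.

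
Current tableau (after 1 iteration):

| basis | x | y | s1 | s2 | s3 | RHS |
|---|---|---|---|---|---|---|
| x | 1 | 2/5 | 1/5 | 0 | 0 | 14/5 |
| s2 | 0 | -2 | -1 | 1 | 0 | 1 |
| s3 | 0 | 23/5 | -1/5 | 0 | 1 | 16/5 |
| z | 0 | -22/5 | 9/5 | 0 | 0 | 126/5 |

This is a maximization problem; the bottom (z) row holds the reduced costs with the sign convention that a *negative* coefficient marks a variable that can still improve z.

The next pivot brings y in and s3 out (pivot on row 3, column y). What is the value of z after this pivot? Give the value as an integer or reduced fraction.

Minimum ratio for y: (16/5)/(23/5) = 16/23.
z changes by −(z-row coeff of y)·ratio = −(-22/5)·(16/23) = 352/115.
New z = 126/5 + (352/115) = 650/23.

650/23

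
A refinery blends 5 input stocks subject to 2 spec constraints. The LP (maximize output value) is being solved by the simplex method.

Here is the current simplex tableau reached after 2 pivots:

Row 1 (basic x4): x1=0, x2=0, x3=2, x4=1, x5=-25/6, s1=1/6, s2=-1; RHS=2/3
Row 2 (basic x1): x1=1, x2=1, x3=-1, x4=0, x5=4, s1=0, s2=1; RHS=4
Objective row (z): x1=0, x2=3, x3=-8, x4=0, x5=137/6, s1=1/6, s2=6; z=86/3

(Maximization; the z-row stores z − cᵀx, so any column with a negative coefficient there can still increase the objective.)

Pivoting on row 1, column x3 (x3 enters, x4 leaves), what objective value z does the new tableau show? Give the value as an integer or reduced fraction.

Minimum ratio for x3: (2/3)/2 = 1/3.
z changes by −(z-row coeff of x3)·ratio = −(-8)·(1/3) = 8/3.
New z = 86/3 + (8/3) = 94/3.

94/3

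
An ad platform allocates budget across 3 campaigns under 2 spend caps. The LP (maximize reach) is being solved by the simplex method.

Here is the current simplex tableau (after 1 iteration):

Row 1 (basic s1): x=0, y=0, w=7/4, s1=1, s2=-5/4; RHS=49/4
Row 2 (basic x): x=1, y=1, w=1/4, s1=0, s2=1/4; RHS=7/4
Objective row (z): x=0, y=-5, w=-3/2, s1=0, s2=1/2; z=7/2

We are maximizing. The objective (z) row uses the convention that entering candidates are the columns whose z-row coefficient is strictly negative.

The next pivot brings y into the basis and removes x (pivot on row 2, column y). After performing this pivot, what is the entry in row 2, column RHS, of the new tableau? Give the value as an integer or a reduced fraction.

7/4

Pivot element is row 2, column y: 1.
Normalize row 2: new (row 2, RHS) = (7/4)/1 = 7/4.
Row 2 is the pivot row, so the entry is 7/4.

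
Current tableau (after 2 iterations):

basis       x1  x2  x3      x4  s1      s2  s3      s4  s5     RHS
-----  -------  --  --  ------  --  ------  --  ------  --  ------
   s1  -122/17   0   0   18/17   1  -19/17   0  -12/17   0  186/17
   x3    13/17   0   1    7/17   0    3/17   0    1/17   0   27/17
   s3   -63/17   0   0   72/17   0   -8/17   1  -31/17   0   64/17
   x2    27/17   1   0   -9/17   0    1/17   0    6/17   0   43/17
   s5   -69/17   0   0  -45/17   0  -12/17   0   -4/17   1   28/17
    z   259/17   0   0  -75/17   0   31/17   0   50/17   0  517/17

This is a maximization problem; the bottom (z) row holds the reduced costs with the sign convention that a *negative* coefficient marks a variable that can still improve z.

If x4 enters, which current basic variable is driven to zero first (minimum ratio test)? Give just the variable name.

Ratios: row 1 (s1): (186/17)/(18/17) = 31/3; row 2 (x3): (27/17)/(7/17) = 27/7; row 3 (s3): (64/17)/(72/17) = 8/9; row 4 (x2): entry -9/17 ≤ 0, skip; row 5 (s5): entry -45/17 ≤ 0, skip.
Minimum ratio 8/9 is in the s3 row, so s3 leaves.

s3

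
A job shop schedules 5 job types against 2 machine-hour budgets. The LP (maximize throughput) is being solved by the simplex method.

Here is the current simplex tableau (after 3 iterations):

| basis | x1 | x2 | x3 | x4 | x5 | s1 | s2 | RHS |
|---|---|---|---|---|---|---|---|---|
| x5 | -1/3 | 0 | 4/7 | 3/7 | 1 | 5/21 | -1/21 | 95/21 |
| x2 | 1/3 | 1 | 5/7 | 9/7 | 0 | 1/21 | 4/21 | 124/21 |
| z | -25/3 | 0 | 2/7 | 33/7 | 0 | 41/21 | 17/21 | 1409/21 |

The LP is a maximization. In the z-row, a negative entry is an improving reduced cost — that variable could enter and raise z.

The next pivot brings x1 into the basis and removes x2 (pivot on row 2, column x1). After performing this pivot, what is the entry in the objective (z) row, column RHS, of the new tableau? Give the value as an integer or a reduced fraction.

1503/7

Pivot element is row 2, column x1: 1/3.
Normalize row 2: new (row 2, RHS) = (124/21)/(1/3) = 124/7.
z-row ← z-row − (-25/3)·(new row 2): 1409/21 − (-25/3)·(124/7) = 1503/7.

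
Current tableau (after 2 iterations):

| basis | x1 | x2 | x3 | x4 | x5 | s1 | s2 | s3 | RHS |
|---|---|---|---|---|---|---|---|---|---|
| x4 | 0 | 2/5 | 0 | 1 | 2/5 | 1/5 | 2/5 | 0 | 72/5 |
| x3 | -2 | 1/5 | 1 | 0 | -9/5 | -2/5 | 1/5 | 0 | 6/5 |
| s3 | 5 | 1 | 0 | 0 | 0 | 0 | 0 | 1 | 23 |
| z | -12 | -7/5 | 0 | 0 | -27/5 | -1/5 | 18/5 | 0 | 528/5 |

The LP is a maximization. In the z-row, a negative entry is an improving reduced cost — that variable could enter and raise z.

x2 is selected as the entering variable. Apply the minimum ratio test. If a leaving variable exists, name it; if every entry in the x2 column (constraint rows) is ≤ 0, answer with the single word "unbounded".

x3

Ratios: row 1 (x4): (72/5)/(2/5) = 36; row 2 (x3): (6/5)/(1/5) = 6; row 3 (s3): 23/1 = 23.
Minimum ratio is in the x3 row, so x3 leaves.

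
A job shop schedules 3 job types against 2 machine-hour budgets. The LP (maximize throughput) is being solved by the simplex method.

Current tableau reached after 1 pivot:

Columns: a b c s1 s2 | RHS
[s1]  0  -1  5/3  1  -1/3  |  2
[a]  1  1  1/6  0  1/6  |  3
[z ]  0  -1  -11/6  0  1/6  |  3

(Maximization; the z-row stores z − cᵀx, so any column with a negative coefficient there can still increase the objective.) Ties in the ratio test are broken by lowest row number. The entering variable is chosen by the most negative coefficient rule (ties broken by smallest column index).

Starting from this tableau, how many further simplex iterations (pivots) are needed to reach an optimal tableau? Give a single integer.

2

pivot: c in, s1 out → z = 26/5
pivot: b in, a out → z = 116/11
No improving column remains; optimal.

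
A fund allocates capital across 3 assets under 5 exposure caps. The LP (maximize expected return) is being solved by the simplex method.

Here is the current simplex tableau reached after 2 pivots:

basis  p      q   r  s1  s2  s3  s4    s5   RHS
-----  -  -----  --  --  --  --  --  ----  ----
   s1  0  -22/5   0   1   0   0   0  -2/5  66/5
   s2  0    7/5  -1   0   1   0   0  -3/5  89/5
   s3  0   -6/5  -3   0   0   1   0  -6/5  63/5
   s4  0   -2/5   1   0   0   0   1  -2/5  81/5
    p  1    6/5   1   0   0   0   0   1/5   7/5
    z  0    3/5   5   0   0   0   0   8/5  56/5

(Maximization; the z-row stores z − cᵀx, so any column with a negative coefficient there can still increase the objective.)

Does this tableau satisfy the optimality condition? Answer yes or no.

No objective-row coefficient is strictly negative, so no entering variable exists; the tableau is optimal.

yes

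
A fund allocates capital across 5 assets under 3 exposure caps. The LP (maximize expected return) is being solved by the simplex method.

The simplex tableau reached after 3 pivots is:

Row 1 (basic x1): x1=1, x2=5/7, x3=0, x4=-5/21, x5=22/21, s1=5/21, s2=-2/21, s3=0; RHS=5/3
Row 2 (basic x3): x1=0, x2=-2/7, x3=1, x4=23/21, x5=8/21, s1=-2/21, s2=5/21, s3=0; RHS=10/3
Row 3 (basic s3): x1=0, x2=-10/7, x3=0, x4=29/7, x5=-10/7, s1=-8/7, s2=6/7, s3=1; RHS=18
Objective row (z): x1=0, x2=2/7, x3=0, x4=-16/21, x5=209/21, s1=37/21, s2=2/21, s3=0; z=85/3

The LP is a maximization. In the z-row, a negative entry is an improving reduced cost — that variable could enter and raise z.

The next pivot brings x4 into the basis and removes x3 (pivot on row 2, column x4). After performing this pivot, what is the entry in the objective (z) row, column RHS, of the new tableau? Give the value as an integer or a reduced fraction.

705/23

Pivot element is row 2, column x4: 23/21.
Normalize row 2: new (row 2, RHS) = (10/3)/(23/21) = 70/23.
z-row ← z-row − (-16/21)·(new row 2): 85/3 − (-16/21)·(70/23) = 705/23.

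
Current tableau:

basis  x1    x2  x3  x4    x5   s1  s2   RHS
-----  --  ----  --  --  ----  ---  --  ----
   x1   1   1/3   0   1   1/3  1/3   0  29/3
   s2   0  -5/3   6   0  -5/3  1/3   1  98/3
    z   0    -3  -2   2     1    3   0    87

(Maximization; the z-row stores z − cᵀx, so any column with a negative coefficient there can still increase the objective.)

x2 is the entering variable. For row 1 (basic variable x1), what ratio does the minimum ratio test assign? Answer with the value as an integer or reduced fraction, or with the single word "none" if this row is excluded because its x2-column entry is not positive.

Ratio = RHS / (x2 entry) = (29/3) / (1/3) = 29.

29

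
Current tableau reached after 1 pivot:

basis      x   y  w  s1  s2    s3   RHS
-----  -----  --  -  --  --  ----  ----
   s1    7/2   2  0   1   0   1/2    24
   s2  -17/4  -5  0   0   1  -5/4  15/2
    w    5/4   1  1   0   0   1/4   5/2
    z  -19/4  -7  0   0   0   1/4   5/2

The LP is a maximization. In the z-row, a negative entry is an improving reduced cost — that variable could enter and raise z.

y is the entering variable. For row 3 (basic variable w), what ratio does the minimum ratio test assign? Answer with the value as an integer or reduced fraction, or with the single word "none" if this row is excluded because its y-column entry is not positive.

Ratio = RHS / (y entry) = (5/2) / 1 = 5/2.

5/2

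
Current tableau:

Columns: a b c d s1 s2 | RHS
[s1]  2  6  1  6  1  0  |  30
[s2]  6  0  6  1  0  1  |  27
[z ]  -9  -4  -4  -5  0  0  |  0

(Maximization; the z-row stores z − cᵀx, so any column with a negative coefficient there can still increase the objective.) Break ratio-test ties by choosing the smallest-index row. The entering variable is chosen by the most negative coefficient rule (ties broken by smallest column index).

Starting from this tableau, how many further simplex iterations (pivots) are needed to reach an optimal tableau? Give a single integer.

pivot: a in, s2 out → z = 81/2
pivot: b in, s1 out → z = 109/2
No improving column remains; optimal.

2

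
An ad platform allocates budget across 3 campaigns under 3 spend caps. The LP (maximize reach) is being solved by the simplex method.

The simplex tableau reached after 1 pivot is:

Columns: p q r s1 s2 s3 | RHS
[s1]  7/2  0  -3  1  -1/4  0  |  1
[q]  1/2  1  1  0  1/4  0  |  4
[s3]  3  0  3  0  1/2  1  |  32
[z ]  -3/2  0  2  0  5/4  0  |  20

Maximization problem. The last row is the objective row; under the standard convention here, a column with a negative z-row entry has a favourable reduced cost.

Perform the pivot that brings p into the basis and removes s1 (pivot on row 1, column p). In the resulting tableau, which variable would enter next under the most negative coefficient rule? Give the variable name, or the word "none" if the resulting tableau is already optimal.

none

Pivot element 7/2. New z-row = old z-row − (-3/2)·(row 1/(7/2)).
Updated z-row coefficients: p: 0, q: 0, r: 5/7, s1: 3/7, s2: 8/7, s3: 0.
No coefficient is strictly negative; the tableau after this pivot is optimal.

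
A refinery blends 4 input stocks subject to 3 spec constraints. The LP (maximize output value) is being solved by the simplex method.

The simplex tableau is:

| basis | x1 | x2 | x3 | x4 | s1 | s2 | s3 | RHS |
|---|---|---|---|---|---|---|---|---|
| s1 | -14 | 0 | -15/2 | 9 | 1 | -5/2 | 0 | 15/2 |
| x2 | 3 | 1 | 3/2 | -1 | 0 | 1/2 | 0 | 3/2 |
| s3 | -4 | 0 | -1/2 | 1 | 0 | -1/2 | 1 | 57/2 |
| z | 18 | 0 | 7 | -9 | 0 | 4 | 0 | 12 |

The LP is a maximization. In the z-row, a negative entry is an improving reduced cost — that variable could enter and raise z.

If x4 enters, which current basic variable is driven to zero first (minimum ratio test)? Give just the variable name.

s1

Ratios: row 1 (s1): (15/2)/9 = 5/6; row 2 (x2): entry -1 ≤ 0, skip; row 3 (s3): (57/2)/1 = 57/2.
Minimum ratio 5/6 is in the s1 row, so s1 leaves.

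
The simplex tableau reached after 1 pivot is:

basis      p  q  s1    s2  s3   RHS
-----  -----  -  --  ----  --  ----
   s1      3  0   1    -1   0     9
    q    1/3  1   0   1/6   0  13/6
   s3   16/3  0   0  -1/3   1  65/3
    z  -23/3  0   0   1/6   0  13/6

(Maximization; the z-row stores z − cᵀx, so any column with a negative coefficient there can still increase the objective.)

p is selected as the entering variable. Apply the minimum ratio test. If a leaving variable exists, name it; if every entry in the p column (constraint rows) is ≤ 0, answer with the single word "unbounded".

s1

Ratios: row 1 (s1): 9/3 = 3; row 2 (q): (13/6)/(1/3) = 13/2; row 3 (s3): (65/3)/(16/3) = 65/16.
Minimum ratio is in the s1 row, so s1 leaves.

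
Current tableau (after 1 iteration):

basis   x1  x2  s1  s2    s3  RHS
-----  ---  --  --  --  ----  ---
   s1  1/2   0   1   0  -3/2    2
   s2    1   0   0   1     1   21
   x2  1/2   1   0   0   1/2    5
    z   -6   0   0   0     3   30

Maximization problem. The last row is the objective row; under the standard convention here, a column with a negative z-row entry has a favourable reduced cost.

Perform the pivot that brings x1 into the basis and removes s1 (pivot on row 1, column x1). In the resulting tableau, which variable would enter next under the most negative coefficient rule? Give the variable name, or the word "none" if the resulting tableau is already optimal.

Pivot element 1/2. New z-row = old z-row − (-6)·(row 1/(1/2)).
Updated z-row coefficients: x1: 0, x2: 0, s1: 12, s2: 0, s3: -15.
The most negative is -15 in column s3, so s3 would enter next.

s3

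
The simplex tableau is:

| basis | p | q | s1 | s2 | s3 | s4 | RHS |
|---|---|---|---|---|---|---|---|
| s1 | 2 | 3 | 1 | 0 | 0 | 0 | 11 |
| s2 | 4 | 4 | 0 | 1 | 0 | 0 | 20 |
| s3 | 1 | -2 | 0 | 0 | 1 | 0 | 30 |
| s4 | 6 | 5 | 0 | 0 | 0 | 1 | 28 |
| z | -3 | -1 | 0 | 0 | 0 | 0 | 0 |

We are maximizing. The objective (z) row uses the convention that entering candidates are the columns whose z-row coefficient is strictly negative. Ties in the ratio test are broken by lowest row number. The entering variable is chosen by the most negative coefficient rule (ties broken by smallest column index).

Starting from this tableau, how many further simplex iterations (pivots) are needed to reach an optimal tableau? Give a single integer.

1

pivot: p in, s4 out → z = 14
No improving column remains; optimal.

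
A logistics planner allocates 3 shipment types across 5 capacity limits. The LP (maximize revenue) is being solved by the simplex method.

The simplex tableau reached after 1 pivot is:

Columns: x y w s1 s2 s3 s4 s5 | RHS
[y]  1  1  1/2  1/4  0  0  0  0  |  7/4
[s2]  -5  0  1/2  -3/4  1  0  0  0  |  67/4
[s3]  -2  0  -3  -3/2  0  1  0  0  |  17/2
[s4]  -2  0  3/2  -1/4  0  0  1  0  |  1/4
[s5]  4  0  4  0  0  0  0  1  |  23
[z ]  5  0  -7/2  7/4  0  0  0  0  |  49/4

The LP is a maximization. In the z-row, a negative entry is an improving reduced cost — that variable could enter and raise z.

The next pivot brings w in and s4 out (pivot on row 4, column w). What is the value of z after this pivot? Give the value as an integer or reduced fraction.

77/6

Minimum ratio for w: (1/4)/(3/2) = 1/6.
z changes by −(z-row coeff of w)·ratio = −(-7/2)·(1/6) = 7/12.
New z = 49/4 + (7/12) = 77/6.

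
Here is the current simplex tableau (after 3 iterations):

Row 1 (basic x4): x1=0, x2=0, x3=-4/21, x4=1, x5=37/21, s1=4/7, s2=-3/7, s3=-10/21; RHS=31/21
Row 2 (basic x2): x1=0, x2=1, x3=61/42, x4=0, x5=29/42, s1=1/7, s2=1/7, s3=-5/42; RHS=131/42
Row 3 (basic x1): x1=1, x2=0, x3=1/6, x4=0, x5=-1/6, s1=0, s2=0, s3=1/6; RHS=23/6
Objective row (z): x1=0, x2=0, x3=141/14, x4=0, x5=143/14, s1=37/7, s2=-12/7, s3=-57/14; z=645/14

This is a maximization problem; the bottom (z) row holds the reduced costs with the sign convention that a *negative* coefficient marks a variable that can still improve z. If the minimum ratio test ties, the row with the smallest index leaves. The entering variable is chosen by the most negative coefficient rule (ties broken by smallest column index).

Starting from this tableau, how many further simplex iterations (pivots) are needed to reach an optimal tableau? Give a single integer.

pivot: s3 in, x1 out → z = 978/7
pivot: s2 in, x2 out → z = 210
No improving column remains; optimal.

2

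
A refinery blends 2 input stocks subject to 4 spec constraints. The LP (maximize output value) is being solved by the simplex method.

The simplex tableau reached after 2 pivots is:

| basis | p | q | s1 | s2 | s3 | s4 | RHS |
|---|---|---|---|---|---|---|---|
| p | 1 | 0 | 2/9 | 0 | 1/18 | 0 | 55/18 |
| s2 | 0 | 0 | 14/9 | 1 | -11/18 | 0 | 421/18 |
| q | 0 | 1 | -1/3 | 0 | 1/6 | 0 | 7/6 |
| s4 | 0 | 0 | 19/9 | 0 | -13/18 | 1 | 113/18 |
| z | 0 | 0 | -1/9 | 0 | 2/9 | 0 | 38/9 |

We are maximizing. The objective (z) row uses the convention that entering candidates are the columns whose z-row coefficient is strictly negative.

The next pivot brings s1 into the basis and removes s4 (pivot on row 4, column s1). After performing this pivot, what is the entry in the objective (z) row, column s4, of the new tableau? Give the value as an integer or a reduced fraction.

Pivot element is row 4, column s1: 19/9.
Normalize row 4: new (row 4, s4) = 1/(19/9) = 9/19.
z-row ← z-row − (-1/9)·(new row 4): 0 − (-1/9)·(9/19) = 1/19.

1/19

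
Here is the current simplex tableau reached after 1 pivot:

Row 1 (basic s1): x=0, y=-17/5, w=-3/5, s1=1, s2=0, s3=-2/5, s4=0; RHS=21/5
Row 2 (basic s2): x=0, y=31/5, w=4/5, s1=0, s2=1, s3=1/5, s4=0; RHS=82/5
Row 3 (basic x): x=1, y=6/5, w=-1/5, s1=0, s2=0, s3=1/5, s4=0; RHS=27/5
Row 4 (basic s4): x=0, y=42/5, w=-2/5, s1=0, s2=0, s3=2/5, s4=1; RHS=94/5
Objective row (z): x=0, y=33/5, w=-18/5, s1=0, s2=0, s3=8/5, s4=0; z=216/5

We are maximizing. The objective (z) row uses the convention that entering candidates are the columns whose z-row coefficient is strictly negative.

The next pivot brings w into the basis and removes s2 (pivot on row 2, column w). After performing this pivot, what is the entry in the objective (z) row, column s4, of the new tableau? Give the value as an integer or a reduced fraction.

0

Pivot element is row 2, column w: 4/5.
Normalize row 2: new (row 2, s4) = 0/(4/5) = 0.
z-row ← z-row − (-18/5)·(new row 2): 0 − (-18/5)·0 = 0.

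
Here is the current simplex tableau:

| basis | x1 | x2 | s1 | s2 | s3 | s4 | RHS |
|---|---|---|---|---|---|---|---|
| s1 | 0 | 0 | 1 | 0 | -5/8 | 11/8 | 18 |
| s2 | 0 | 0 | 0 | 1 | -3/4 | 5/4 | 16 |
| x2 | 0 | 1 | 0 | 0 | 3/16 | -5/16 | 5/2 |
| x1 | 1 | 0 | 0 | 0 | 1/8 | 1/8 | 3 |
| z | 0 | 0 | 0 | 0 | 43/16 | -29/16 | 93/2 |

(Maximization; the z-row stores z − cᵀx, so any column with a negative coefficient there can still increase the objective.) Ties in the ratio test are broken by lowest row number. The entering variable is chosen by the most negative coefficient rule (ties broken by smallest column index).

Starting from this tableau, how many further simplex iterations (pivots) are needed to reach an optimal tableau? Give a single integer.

pivot: s4 in, s2 out → z = 697/10
No improving column remains; optimal.

1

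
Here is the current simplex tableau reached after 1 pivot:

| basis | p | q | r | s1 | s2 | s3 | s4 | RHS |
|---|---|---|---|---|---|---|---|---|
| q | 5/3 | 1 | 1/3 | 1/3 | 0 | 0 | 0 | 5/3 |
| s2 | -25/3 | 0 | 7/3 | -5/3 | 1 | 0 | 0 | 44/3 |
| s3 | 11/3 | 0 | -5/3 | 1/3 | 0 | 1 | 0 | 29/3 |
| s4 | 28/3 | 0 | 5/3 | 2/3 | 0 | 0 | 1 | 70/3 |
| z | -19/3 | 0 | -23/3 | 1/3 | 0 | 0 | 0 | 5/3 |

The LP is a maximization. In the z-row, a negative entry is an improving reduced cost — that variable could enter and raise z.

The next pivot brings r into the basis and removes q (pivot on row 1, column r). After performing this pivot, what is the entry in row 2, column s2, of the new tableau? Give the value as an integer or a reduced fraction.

Pivot element is row 1, column r: 1/3.
Normalize row 1: new (row 1, s2) = 0/(1/3) = 0.
row 2 ← row 2 − (7/3)·(new row 1): 1 − (7/3)·0 = 1.

1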